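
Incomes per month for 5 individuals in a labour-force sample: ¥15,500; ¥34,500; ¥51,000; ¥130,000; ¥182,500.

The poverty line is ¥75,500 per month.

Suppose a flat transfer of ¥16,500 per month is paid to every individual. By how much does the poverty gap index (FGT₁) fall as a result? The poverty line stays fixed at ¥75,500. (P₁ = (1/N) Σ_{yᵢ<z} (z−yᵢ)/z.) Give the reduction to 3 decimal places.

Before: below the line — ¥15,500, ¥34,500, ¥51,000; poverty gap index (FGT₁) = 0.33245.
After the ¥16,500 transfer: below the line — ¥32,000, ¥51,000, ¥67,500; poverty gap index (FGT₁) = 0.20132.
Reduction = 0.33245 − 0.20132 = 0.131.

0.131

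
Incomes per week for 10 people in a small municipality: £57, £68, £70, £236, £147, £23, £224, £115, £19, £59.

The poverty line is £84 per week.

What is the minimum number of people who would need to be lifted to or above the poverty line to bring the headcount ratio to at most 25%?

6 of the 10 people are poor, so H = 6/10 = 0.600.
A headcount ratio of at most 25% allows at most ⌊0.25 × 10⌋ = 2 poor people.
So at least 6 − 2 = 4 must be lifted.

4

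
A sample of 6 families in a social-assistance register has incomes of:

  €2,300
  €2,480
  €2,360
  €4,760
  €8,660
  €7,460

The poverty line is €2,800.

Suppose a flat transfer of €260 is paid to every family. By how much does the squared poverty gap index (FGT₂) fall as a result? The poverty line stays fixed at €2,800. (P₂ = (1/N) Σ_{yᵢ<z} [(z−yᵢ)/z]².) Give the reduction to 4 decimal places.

Before: below the line — €2,300, €2,360, €2,480; squared poverty gap index (FGT₂) = 0.011607.
After the €260 transfer: below the line — €2,560, €2,620, €2,740; squared poverty gap index (FGT₂) = 0.001990.
Reduction = 0.011607 − 0.001990 = 0.0096.

0.0096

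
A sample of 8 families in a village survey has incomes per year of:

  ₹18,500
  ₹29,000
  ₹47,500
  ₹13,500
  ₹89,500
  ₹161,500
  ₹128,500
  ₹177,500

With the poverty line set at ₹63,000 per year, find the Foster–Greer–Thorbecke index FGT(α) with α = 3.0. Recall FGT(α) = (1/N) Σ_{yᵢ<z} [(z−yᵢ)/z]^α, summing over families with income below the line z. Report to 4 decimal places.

Below the line: ₹13,500, ₹18,500, ₹29,000, ₹47,500 (q = 4 of N = 8).
Relative gaps: (63000−13500)/63000 = 0.7857; (63000−18500)/63000 = 0.7063; (63000−29000)/63000 = 0.5397; (63000−47500)/63000 = 0.2460.
Raised to α = 3.0: 0.48506; 0.35242; 0.15719; 0.01489.
Sum = 1.009556; FGT(3.0) = 1.009556 / 8 = 0.1262.

0.1262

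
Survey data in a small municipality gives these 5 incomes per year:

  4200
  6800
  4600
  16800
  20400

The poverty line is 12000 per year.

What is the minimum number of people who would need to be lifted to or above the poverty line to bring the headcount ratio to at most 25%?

2

Currently q = 3 of N = 5 are below the line (H = 0.600).
A headcount ratio of at most 25% allows at most ⌊0.25 × 5⌋ = 1 poor people.
So at least 3 − 1 = 2 must be lifted.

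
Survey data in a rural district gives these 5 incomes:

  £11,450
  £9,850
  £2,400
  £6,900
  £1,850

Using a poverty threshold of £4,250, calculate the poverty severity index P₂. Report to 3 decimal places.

Incomes under z: £1,850, £2,400 (q = 2 of N = 5).
Shortfall ratios: (4250−1850)/4250 = 0.5647; (4250−2400)/4250 = 0.4353.
Squared: 0.3189; 0.1895.
Sum = 0.508374; P₂ = 0.508374 / 5 = 0.102.

0.102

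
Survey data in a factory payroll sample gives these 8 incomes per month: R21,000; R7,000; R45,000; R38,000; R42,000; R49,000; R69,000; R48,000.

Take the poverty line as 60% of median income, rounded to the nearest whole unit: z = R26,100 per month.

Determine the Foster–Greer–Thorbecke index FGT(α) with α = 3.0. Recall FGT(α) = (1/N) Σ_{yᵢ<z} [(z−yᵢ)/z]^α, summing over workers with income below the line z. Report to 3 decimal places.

0.050

Poor units: R7,000, R21,000 (q = 2 of N = 8).
Shortfall ratios: (26100−7000)/26100 = 0.7318; (26100−21000)/26100 = 0.1954.
Raised to α = 3.0: 0.39190; 0.00746.
Sum = 0.399364; FGT(3.0) = 0.399364 / 8 = 0.050.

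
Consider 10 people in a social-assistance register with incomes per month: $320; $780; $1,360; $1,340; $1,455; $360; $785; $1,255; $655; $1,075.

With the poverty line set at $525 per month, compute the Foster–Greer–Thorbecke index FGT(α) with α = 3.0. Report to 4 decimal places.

Below z: $320, $360 (q = 2 of N = 10).
Normalized shortfalls: (525−320)/525 = 0.3905; (525−360)/525 = 0.3143.
Raised to α = 3.0: 0.05954; 0.03104.
Sum = 0.090580; FGT(3.0) = 0.090580 / 10 = 0.0091.

0.0091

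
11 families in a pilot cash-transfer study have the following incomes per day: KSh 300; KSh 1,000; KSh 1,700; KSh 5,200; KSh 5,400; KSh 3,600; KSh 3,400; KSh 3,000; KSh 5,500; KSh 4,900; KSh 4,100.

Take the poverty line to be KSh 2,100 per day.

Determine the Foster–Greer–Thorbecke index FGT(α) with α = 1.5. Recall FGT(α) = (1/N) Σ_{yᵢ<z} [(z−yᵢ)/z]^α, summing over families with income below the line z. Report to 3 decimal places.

Incomes under z: KSh 300, KSh 1,000, KSh 1,700 (q = 3 of N = 11).
Gap ratios (z−y)/z: (2100−300)/2100 = 0.8571; (2100−1000)/2100 = 0.5238; (2100−1700)/2100 = 0.1905.
Raised to α = 1.5: 0.79356; 0.37911; 0.08313.
Sum = 1.255796; FGT(1.5) = 1.255796 / 11 = 0.114.

0.114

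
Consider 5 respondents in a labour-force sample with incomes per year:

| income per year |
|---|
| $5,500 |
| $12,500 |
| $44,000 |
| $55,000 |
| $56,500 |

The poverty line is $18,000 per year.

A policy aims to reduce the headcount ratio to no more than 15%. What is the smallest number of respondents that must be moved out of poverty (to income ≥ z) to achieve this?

Currently q = 2 of N = 5 are below the line (H = 0.400).
A headcount ratio of at most 15% allows at most ⌊0.15 × 5⌋ = 0 poor respondents.
So at least 2 − 0 = 2 must be lifted.

2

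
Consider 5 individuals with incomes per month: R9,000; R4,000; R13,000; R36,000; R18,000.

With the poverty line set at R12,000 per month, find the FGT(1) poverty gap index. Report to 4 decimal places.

0.1833

Poor units: R4,000, R9,000 (q = 2 of N = 5).
Shortfall ratios: (12000−4000)/12000 = 0.6667; (12000−9000)/12000 = 0.2500.
Σ = 0.916667. Dividing by the full population N = 5 gives P₁ = 0.1833.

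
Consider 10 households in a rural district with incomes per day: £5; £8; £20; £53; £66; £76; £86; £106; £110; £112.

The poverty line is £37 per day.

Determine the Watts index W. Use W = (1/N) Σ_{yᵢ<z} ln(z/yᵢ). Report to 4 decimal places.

Below the line: £5, £8, £20 (q = 3 of N = 10).
Log shortfalls: ln(37/5) = 2.0015; ln(37/8) = 1.5315; ln(37/20) = 0.6152.
W = 4.148142 / 10 = 0.4148.

0.4148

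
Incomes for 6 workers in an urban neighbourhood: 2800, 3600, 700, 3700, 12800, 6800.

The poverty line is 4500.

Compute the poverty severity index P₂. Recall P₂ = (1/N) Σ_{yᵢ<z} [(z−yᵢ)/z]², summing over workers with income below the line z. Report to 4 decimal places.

Below z: 700, 2800, 3600, 3700 (q = 4 of N = 6).
Shortfall ratios: (4500−700)/4500 = 0.8444; (4500−2800)/4500 = 0.3778; (4500−3600)/4500 = 0.2000; (4500−3700)/4500 = 0.1778.
Squared: 0.7131; 0.1427; 0.0400; 0.0316.
Sum = 0.927407; P₂ = 0.927407 / 6 = 0.1546.

0.1546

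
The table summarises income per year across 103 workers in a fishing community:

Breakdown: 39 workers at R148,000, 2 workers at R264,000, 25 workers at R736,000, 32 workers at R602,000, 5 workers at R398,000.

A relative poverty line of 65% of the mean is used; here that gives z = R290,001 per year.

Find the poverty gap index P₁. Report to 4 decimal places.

Incomes under z: 39×R148,000, 2×R264,000 (q = 41 of N = 103).
Relative gaps: (290001−148000)/290001 = 0.4897 (×39); (290001−264000)/290001 = 0.0897 (×2).
Sum of shortfalls = 19.275937; P₁ averages over all N: 19.275937 / 103 = 0.1871.

0.1871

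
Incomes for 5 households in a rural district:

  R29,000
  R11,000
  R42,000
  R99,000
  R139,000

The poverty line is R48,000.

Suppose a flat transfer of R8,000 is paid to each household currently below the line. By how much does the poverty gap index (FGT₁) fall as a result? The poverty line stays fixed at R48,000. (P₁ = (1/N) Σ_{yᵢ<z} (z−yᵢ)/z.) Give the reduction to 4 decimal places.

Before: below the line — R11,000, R29,000, R42,000; poverty gap index (FGT₁) = 0.258333.
After the R8,000 transfer: below the line — R19,000, R37,000; poverty gap index (FGT₁) = 0.166667.
Reduction = 0.258333 − 0.166667 = 0.0917.

0.0917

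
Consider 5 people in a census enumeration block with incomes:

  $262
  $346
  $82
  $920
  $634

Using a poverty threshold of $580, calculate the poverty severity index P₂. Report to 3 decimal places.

0.240

Poor units: $82, $262, $346 (q = 3 of N = 5).
Shortfall ratios: (580−82)/580 = 0.8586; (580−262)/580 = 0.5483; (580−346)/580 = 0.4034.
Squared: 0.7372; 0.3006; 0.1628.
Sum = 1.200606; P₂ = 1.200606 / 5 = 0.240.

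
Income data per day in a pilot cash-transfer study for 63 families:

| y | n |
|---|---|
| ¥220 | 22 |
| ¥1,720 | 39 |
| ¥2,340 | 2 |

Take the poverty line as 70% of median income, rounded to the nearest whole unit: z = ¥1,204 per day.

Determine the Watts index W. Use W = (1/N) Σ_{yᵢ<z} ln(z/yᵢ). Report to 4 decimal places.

0.5936

Below z: 22×¥220 (q = 22 of N = 63).
Log gaps: ln(1204/220) = 1.6998 (×22).
W = 37.395096 / 63 = 0.5936.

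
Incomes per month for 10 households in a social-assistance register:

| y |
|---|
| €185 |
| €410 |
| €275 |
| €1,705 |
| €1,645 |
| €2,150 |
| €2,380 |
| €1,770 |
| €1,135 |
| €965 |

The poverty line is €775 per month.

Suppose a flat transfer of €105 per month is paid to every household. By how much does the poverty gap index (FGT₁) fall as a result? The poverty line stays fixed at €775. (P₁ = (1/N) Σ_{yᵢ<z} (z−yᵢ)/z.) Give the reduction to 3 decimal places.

Before: below the line — €185, €275, €410; poverty gap index (FGT₁) = 0.18774.
After the €105 transfer: below the line — €290, €380, €515; poverty gap index (FGT₁) = 0.14710.
Reduction = 0.18774 − 0.14710 = 0.041.

0.041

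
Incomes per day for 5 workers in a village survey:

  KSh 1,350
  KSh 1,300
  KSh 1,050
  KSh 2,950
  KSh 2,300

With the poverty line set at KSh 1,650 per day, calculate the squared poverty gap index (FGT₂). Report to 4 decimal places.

Below the line: KSh 1,050, KSh 1,300, KSh 1,350 (q = 3 of N = 5).
Normalized shortfalls: (1650−1050)/1650 = 0.3636; (1650−1300)/1650 = 0.2121; (1650−1350)/1650 = 0.1818.
Squared: 0.1322; 0.0450; 0.0331.
Sum = 0.210285; P₂ = 0.210285 / 5 = 0.0421.

0.0421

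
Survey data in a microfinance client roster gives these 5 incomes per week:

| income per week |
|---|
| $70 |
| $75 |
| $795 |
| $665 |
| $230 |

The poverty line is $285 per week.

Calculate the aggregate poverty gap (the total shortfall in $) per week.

$480

Below the line: $70, $75, $230 (q = 3 of N = 5).
Individual gaps: 285−70 = 215; 285−75 = 210; 285−230 = 55.
Aggregate gap = $480.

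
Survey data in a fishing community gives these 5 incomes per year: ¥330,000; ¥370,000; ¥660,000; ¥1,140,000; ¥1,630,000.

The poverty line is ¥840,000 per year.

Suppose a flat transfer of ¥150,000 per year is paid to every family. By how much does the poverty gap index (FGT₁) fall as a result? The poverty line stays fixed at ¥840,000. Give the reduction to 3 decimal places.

0.107

Before: below the line — ¥330,000, ¥370,000, ¥660,000; poverty gap index (FGT₁) = 0.27619.
After the ¥150,000 transfer: below the line — ¥480,000, ¥520,000, ¥810,000; poverty gap index (FGT₁) = 0.16905.
Reduction = 0.27619 − 0.16905 = 0.107.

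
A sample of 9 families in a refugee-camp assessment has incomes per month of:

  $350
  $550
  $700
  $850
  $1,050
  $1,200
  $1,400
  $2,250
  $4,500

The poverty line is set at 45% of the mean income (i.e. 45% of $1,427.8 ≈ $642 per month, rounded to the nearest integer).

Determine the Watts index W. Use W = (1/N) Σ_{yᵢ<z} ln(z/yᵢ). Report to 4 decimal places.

0.0846

Poor units: $350, $550 (q = 2 of N = 9).
ln(z/y) terms: ln(642/350) = 0.6067; ln(642/550) = 0.1547.
W = 0.761325 / 9 = 0.0846.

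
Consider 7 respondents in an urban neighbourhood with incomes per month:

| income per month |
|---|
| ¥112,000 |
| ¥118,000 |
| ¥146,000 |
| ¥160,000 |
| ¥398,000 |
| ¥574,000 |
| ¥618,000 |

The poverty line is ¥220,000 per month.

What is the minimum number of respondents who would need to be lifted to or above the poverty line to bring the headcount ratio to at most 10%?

4

Currently q = 4 of N = 7 are below the line (H = 0.571).
A headcount ratio of at most 10% allows at most ⌊0.10 × 7⌋ = 0 poor respondents.
So at least 4 − 0 = 4 must be lifted.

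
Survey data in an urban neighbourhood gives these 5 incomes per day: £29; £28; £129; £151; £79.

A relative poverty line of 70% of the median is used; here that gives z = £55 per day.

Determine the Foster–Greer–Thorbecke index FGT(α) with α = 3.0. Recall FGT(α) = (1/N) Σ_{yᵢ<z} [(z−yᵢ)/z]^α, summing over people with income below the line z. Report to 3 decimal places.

Poor units: £28, £29 (q = 2 of N = 5).
Gap ratios (z−y)/z: (55−28)/55 = 0.4909; (55−29)/55 = 0.4727.
Raised to α = 3.0: 0.11831; 0.10564.
Sum = 0.223946; FGT(3.0) = 0.223946 / 5 = 0.045.

0.045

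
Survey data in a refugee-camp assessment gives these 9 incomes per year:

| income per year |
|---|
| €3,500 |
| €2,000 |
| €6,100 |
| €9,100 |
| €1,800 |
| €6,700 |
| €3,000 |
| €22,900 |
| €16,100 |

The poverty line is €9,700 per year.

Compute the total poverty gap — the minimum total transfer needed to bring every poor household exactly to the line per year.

Poor units: €1,800, €2,000, €3,000, €3,500, €6,100, €6,700, €9,100 (q = 7 of N = 9).
Individual gaps: 9700−1800 = 7900; 9700−2000 = 7700; 9700−3000 = 6700; 9700−3500 = 6200; 9700−6100 = 3600; 9700−6700 = 3000; 9700−9100 = 600.
Aggregate gap = €35,700.

€35,700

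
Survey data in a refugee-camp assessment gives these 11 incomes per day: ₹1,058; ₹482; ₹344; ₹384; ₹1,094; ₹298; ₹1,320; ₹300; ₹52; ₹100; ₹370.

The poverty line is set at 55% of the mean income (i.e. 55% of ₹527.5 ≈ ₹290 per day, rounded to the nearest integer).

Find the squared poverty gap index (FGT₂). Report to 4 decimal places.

Poor units: ₹52, ₹100 (q = 2 of N = 11).
Normalized shortfalls: (290−52)/290 = 0.8207; (290−100)/290 = 0.6552.
Squared: 0.6735; 0.4293.
Sum = 1.102782; P₂ = 1.102782 / 11 = 0.1003.

0.1003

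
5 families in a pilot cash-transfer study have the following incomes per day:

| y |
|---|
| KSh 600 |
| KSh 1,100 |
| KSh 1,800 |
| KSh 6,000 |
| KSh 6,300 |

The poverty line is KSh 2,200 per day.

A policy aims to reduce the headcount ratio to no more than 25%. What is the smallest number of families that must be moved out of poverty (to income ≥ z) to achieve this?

Currently q = 3 of N = 5 are below the line (H = 0.600).
A headcount ratio of at most 25% allows at most ⌊0.25 × 5⌋ = 1 poor families.
So at least 3 − 1 = 2 must be lifted.

2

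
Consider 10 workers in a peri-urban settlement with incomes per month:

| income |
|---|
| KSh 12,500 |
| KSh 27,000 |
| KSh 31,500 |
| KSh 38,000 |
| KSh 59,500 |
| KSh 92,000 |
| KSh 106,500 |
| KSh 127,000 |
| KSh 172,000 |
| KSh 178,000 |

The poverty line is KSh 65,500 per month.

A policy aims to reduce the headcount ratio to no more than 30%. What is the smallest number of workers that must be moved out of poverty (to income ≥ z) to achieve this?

2

5 of the 10 workers are poor, so H = 5/10 = 0.500.
A headcount ratio of at most 30% allows at most ⌊0.30 × 10⌋ = 3 poor workers.
So at least 5 − 3 = 2 must be lifted.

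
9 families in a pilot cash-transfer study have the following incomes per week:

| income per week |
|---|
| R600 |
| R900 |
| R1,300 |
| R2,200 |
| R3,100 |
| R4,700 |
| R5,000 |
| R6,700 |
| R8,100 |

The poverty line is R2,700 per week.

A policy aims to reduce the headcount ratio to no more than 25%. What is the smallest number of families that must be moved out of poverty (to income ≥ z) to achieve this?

4 of the 9 families are poor, so H = 4/9 = 0.444.
A headcount ratio of at most 25% allows at most ⌊0.25 × 9⌋ = 2 poor families.
So at least 4 − 2 = 2 must be lifted.

2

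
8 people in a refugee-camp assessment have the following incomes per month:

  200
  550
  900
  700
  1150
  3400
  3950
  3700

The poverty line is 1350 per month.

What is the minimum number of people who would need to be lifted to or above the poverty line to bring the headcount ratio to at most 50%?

Currently q = 5 of N = 8 are below the line (H = 0.625).
A headcount ratio of at most 50% allows at most ⌊0.50 × 8⌋ = 4 poor people.
So at least 5 − 4 = 1 must be lifted.

1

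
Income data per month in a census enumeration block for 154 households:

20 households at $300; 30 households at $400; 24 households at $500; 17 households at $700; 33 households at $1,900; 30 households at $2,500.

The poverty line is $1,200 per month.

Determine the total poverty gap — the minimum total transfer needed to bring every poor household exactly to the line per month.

$67,300

Below the line: 20×$300, 30×$400, 24×$500, 17×$700 (q = 91 of N = 154).
Individual gaps: 20×(1200−300) = 18000; 30×(1200−400) = 24000; 24×(1200−500) = 16800; 17×(1200−700) = 8500.
Aggregate gap = $67,300.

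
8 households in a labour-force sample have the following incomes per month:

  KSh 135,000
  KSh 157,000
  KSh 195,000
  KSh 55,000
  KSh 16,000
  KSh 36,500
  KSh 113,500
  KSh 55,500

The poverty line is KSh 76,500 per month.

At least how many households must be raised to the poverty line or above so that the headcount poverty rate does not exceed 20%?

Currently q = 4 of N = 8 are below the line (H = 0.500).
A headcount ratio of at most 20% allows at most ⌊0.20 × 8⌋ = 1 poor households.
So at least 4 − 1 = 3 must be lifted.

3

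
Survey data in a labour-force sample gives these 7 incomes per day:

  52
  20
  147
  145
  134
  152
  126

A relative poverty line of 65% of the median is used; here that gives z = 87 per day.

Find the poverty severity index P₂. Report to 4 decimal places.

Below z: 20, 52 (q = 2 of N = 7).
Normalized shortfalls: (87−20)/87 = 0.7701; (87−52)/87 = 0.4023.
Squared: 0.5931; 0.1618.
Sum = 0.754921; P₂ = 0.754921 / 7 = 0.1078.

0.1078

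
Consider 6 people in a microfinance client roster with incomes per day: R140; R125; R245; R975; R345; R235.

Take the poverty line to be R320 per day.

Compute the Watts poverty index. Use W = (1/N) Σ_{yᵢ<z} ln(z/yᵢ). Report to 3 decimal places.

Poor units: R125, R140, R235, R245 (q = 4 of N = 6).
Log shortfalls: ln(320/125) = 0.9400; ln(320/140) = 0.8267; ln(320/235) = 0.3087; ln(320/245) = 0.2671.
W = 2.342484 / 6 = 0.390.

0.390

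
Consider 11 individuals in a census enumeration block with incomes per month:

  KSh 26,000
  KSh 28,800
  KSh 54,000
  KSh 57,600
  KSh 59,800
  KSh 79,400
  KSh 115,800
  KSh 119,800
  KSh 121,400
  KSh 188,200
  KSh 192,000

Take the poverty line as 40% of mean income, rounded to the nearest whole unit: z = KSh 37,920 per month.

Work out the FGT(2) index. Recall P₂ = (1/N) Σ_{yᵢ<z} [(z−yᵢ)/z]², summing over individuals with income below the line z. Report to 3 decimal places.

0.014

Below z: KSh 26,000, KSh 28,800 (q = 2 of N = 11).
Relative gaps: (37920−26000)/37920 = 0.3143; (37920−28800)/37920 = 0.2405.
Squared: 0.0988; 0.0578.
Sum = 0.156657; P₂ = 0.156657 / 11 = 0.014.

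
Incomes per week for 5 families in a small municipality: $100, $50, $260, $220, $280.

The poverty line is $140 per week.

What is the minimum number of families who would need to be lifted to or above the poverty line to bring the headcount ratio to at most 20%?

Currently q = 2 of N = 5 are below the line (H = 0.400).
A headcount ratio of at most 20% allows at most ⌊0.20 × 5⌋ = 1 poor families.
So at least 2 − 1 = 1 must be lifted.

1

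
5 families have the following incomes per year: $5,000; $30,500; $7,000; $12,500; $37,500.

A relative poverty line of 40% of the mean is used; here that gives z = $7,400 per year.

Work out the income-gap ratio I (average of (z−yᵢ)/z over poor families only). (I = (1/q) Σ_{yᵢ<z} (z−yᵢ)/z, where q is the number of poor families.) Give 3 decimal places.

0.189

Below z: $5,000, $7,000 (q = 2 of N = 5).
Shortfall ratios (z−y)/z: 0.3243, 0.0541; sum = 0.378378.
The income-gap ratio divides by q (the poor only): 0.378378 / 2 = 0.189.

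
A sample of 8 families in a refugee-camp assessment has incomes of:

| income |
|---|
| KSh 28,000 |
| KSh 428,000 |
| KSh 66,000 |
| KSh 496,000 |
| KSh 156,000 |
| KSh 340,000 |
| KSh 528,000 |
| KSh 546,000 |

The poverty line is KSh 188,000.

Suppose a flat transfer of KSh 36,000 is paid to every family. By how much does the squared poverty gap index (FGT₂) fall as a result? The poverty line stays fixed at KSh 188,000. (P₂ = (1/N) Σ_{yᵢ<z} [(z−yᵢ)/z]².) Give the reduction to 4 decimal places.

Before: below the line — KSh 28,000, KSh 66,000, KSh 156,000; squared poverty gap index (FGT₂) = 0.146800.
After the KSh 36,000 transfer: below the line — KSh 64,000, KSh 102,000; squared poverty gap index (FGT₂) = 0.080537.
Reduction = 0.146800 − 0.080537 = 0.0663.

0.0663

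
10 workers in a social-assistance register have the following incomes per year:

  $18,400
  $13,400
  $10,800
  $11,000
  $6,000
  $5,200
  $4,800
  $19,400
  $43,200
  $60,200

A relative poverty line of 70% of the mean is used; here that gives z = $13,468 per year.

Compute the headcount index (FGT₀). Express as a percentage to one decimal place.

6 of the 10 workers have income below $13,468.
H = 6/10 = 60.0%.

60.0%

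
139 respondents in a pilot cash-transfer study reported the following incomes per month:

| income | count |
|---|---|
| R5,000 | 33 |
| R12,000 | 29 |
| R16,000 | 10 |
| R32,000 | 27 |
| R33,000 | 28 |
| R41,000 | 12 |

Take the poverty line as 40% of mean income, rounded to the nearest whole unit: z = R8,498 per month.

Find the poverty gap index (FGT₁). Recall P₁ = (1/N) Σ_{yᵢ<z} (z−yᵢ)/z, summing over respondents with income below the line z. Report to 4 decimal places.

0.0977

Below the line: 33×R5,000 (q = 33 of N = 139).
Relative gaps: (8498−5000)/8498 = 0.4116 (×33).
Sum of shortfalls = 13.583667; P₁ averages over all N: 13.583667 / 139 = 0.0977.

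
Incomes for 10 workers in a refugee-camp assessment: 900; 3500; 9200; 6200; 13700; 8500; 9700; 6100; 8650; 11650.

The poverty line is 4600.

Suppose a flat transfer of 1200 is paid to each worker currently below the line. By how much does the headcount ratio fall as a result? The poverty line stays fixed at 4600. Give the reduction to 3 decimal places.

Before: below the line — 900, 3500; headcount ratio = 0.20000.
After the 1200 transfer: below the line — 2100; headcount ratio = 0.10000.
Reduction = 0.20000 − 0.10000 = 0.100.

0.100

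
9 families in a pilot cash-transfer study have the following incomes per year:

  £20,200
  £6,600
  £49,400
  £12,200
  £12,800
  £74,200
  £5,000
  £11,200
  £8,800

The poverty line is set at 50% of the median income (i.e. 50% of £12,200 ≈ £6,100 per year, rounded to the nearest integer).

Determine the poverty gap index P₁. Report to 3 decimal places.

Below z: £5,000 (q = 1 of N = 9).
Relative gaps: (6100−5000)/6100 = 0.1803.
Sum of shortfalls = 0.180328; P₁ averages over all N: 0.180328 / 9 = 0.020.

0.020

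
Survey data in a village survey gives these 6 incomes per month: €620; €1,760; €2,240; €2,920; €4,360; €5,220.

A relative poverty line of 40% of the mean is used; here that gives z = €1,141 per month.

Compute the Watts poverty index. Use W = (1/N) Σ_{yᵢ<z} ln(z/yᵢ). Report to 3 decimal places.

Below z: €620 (q = 1 of N = 6).
Log gaps: ln(1141/620) = 0.6099.
W = 0.609941 / 6 = 0.102.

0.102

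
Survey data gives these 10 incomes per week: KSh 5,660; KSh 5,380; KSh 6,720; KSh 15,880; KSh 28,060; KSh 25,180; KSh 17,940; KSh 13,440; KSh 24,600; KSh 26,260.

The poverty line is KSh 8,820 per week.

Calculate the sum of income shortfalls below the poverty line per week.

KSh 8,700

Below z: KSh 5,380, KSh 5,660, KSh 6,720 (q = 3 of N = 10).
Individual gaps: 8820−5380 = 3440; 8820−5660 = 3160; 8820−6720 = 2100.
Aggregate gap = KSh 8,700.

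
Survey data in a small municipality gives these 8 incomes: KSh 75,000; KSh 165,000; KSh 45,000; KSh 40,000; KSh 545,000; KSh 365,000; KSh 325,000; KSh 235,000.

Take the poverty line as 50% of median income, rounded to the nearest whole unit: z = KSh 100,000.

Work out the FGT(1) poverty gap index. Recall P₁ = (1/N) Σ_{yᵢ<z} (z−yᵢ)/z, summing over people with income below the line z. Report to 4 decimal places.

Incomes under z: KSh 40,000, KSh 45,000, KSh 75,000 (q = 3 of N = 8).
Normalized shortfalls: (100000−40000)/100000 = 0.6000; (100000−45000)/100000 = 0.5500; (100000−75000)/100000 = 0.2500.
Σ = 1.400000. Dividing by the full population N = 8 gives P₁ = 0.1750.

0.1750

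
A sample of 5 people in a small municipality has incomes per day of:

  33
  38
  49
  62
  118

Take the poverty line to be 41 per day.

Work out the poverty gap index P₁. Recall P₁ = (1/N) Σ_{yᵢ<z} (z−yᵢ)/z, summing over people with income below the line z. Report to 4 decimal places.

0.0537

Below z: 33, 38 (q = 2 of N = 5).
Gap ratios (z−y)/z: (41−33)/41 = 0.1951; (41−38)/41 = 0.0732.
Sum of shortfalls = 0.268293; P₁ averages over all N: 0.268293 / 5 = 0.0537.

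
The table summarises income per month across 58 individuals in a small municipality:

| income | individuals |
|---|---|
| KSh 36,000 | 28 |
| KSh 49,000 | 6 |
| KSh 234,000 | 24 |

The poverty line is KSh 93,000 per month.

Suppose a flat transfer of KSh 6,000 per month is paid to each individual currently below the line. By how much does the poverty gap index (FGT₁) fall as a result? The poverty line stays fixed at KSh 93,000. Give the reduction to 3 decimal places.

Before: below the line — 28×KSh 36,000, 6×KSh 49,000; poverty gap index (FGT₁) = 0.34483.
After the KSh 6,000 transfer: below the line — 28×KSh 42,000, 6×KSh 55,000; poverty gap index (FGT₁) = 0.30701.
Reduction = 0.34483 − 0.30701 = 0.038.

0.038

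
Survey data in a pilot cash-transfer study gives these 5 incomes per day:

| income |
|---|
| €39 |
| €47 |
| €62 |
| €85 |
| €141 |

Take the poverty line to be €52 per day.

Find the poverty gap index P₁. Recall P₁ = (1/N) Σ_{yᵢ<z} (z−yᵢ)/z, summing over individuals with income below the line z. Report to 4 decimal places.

0.0692

Poor units: €39, €47 (q = 2 of N = 5).
Normalized shortfalls: (52−39)/52 = 0.2500; (52−47)/52 = 0.0962.
Sum of shortfalls = 0.346154; P₁ averages over all N: 0.346154 / 5 = 0.0692.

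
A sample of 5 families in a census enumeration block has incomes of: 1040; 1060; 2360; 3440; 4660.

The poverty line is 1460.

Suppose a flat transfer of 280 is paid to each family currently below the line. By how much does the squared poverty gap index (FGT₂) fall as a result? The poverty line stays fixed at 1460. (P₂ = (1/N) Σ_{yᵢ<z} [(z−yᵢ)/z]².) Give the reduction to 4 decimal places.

0.0284

Before: below the line — 1040, 1060; squared poverty gap index (FGT₂) = 0.031563.
After the 280 transfer: below the line — 1320, 1340; squared poverty gap index (FGT₂) = 0.003190.
Reduction = 0.031563 − 0.003190 = 0.0284.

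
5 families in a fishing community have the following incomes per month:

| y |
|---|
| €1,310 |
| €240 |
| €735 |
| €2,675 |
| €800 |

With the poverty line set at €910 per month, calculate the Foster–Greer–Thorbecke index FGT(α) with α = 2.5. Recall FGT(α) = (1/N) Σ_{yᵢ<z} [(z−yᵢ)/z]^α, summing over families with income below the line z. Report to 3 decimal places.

0.097

Below the line: €240, €735, €800 (q = 3 of N = 5).
Gap ratios (z−y)/z: (910−240)/910 = 0.7363; (910−735)/910 = 0.1923; (910−800)/910 = 0.1209.
Raised to α = 2.5: 0.46514; 0.01622; 0.00508.
Sum = 0.486438; FGT(2.5) = 0.486438 / 5 = 0.097.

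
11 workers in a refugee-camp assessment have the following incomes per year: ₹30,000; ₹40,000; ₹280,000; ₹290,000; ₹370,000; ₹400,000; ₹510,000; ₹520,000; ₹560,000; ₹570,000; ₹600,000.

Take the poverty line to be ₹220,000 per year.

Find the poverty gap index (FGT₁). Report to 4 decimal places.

0.1529

Below z: ₹30,000, ₹40,000 (q = 2 of N = 11).
Relative gaps: (220000−30000)/220000 = 0.8636; (220000−40000)/220000 = 0.8182.
Σ = 1.681818. Dividing by the full population N = 11 gives P₁ = 0.1529.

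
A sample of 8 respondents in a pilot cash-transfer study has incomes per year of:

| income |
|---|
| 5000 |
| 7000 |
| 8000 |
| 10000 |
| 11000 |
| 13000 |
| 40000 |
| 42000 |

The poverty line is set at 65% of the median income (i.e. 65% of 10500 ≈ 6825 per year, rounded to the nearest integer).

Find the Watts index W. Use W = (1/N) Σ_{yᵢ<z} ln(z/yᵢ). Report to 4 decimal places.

Below z: 5000 (q = 1 of N = 8).
ln(z/y) terms: ln(6825/5000) = 0.3112.
W = 0.311154 / 8 = 0.0389.

0.0389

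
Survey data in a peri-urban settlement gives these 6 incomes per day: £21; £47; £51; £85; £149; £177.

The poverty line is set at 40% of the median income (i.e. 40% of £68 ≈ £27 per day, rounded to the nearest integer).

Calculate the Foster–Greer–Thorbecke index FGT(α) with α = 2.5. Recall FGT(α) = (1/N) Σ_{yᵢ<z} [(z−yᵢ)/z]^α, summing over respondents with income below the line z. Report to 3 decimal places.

0.004

Incomes under z: £21 (q = 1 of N = 6).
Shortfall ratios: (27−21)/27 = 0.2222.
Raised to α = 2.5: 0.02328.
Sum = 0.023279; FGT(2.5) = 0.023279 / 6 = 0.004.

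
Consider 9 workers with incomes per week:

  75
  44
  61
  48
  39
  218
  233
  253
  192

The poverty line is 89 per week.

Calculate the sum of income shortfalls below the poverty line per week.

Below z: 39, 44, 48, 61, 75 (q = 5 of N = 9).
Individual gaps: 89−39 = 50; 89−44 = 45; 89−48 = 41; 89−61 = 28; 89−75 = 14.
Aggregate gap = 178.

178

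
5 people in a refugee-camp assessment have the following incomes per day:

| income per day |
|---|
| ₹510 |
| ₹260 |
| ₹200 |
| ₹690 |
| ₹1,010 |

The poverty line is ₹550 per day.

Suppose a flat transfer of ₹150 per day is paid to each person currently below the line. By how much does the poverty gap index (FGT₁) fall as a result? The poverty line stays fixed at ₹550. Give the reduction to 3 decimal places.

Before: below the line — ₹200, ₹260, ₹510; poverty gap index (FGT₁) = 0.24727.
After the ₹150 transfer: below the line — ₹350, ₹410; poverty gap index (FGT₁) = 0.12364.
Reduction = 0.24727 − 0.12364 = 0.124.

0.124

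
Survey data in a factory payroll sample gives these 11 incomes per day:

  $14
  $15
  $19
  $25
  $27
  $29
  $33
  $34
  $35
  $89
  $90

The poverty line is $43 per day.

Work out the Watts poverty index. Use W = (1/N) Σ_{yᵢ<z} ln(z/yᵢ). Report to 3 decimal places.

Poor units: $14, $15, $19, $25, $27, $29, $33, $34, $35 (q = 9 of N = 11).
ln(z/y) terms: ln(43/14) = 1.1221; ln(43/15) = 1.0531; ln(43/19) = 0.8168; ln(43/25) = 0.5423; ln(43/27) = 0.4654; ln(43/29) = 0.3939; ln(43/33) = 0.2647; ln(43/34) = 0.2348; ln(43/35) = 0.2059.
W = 5.099030 / 11 = 0.464.

0.464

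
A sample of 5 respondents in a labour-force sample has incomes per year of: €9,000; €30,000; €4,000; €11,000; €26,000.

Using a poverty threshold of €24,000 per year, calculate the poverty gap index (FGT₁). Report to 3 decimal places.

Poor units: €4,000, €9,000, €11,000 (q = 3 of N = 5).
Relative gaps: (24000−4000)/24000 = 0.8333; (24000−9000)/24000 = 0.6250; (24000−11000)/24000 = 0.5417.
Σ = 2.000000. Dividing by the full population N = 5 gives P₁ = 0.400.

0.400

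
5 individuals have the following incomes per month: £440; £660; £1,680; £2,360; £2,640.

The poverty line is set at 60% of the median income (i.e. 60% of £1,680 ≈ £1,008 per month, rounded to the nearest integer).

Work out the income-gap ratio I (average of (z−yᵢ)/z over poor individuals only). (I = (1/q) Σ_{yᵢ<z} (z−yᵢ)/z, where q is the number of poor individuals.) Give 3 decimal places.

0.454

Poor units: £440, £660 (q = 2 of N = 5).
Relative gaps: 0.5635, 0.3452; sum = 0.908730.
I averages over the q = 2 poor units only: 0.908730 / 2 = 0.454.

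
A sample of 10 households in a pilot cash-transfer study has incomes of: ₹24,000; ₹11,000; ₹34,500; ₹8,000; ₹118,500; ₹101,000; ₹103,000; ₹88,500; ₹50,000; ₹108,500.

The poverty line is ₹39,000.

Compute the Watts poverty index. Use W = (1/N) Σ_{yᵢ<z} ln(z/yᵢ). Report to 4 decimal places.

Below z: ₹8,000, ₹11,000, ₹24,000, ₹34,500 (q = 4 of N = 10).
ln(z/y) terms: ln(39000/8000) = 1.5841; ln(39000/11000) = 1.2657; ln(39000/24000) = 0.4855; ln(39000/34500) = 0.1226.
W = 3.457897 / 10 = 0.3458.

0.3458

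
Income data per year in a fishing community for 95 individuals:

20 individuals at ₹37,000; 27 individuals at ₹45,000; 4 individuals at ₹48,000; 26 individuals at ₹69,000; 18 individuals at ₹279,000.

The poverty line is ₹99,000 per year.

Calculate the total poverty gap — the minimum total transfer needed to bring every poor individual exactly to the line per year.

Below the line: 20×₹37,000, 27×₹45,000, 4×₹48,000, 26×₹69,000 (q = 77 of N = 95).
Individual gaps: 20×(99000−37000) = 1240000; 27×(99000−45000) = 1458000; 4×(99000−48000) = 204000; 26×(99000−69000) = 780000.
Aggregate gap = ₹3,682,000.

₹3,682,000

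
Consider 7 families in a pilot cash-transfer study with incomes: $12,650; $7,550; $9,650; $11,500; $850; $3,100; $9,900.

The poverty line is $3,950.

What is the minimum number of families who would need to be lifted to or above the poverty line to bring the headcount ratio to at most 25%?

1

2 of the 7 families are poor, so H = 2/7 = 0.286.
A headcount ratio of at most 25% allows at most ⌊0.25 × 7⌋ = 1 poor families.
So at least 2 − 1 = 1 must be lifted.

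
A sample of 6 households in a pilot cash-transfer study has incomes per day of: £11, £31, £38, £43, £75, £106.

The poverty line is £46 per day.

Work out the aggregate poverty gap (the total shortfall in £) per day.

Poor units: £11, £31, £38, £43 (q = 4 of N = 6).
Individual gaps: 46−11 = 35; 46−31 = 15; 46−38 = 8; 46−43 = 3.
Aggregate gap = £61.

£61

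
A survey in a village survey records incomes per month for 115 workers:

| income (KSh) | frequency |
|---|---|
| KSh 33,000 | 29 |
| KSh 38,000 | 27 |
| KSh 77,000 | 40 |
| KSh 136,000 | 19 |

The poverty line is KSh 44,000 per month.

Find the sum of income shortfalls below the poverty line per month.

Below z: 29×KSh 33,000, 27×KSh 38,000 (q = 56 of N = 115).
Individual gaps: 29×(44000−33000) = 319000; 27×(44000−38000) = 162000.
Aggregate gap = KSh 481,000.

KSh 481,000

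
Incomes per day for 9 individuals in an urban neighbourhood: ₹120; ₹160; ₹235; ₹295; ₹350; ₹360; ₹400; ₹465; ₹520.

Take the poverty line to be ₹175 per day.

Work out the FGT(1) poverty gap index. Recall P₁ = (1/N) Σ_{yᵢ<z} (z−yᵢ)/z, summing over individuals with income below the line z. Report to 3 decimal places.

0.044

Incomes under z: ₹120, ₹160 (q = 2 of N = 9).
Gap ratios (z−y)/z: (175−120)/175 = 0.3143; (175−160)/175 = 0.0857.
Σ = 0.400000. Dividing by the full population N = 9 gives P₁ = 0.044.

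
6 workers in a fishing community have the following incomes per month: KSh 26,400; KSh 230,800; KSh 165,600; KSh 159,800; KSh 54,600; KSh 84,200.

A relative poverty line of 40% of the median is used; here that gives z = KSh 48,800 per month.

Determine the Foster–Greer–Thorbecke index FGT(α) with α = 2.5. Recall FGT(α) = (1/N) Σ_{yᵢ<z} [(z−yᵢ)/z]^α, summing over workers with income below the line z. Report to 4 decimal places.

0.0238

Incomes under z: KSh 26,400 (q = 1 of N = 6).
Gap ratios (z−y)/z: (48800−26400)/48800 = 0.4590.
Raised to α = 2.5: 0.14275.
Sum = 0.142748; FGT(2.5) = 0.142748 / 6 = 0.0238.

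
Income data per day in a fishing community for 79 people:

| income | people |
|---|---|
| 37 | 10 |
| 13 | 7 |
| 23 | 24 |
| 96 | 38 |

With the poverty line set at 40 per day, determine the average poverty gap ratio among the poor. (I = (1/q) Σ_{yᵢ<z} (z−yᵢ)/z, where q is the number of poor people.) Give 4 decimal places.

0.3823

Below the line: 7×13, 24×23, 10×37 (q = 41 of N = 79).
Shortfall ratios (z−y)/z: 0.6750 (×7), 0.4250 (×24), 0.0750 (×10); sum = 15.675000.
The income-gap ratio divides by q (the poor only): 15.675000 / 41 = 0.3823.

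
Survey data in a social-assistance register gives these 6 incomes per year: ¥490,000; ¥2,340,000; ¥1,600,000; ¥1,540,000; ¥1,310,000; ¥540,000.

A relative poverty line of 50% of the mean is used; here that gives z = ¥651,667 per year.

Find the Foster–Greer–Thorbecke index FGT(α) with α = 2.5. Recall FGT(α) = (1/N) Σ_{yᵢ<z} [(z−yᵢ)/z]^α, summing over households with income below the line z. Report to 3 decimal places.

Below the line: ¥490,000, ¥540,000 (q = 2 of N = 6).
Relative gaps: (651667−490000)/651667 = 0.2481; (651667−540000)/651667 = 0.1714.
Raised to α = 2.5: 0.03065; 0.01215.
Sum = 0.042809; FGT(2.5) = 0.042809 / 6 = 0.007.

0.007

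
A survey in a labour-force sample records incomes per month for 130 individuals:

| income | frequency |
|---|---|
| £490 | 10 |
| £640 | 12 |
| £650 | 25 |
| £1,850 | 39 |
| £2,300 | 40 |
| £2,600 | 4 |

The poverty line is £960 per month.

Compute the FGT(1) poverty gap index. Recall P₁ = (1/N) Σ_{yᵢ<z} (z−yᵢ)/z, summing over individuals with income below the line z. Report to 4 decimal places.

Poor units: 10×£490, 12×£640, 25×£650 (q = 47 of N = 130).
Shortfall ratios: (960−490)/960 = 0.4896 (×10); (960−640)/960 = 0.3333 (×12); (960−650)/960 = 0.3229 (×25).
Σ = 16.968750. Dividing by the full population N = 130 gives P₁ = 0.1305.

0.1305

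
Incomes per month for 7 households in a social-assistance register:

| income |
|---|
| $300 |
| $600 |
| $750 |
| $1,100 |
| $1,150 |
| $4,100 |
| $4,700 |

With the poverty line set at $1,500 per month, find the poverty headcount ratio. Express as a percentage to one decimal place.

71.4%

5 of the 7 households have income below $1,500.
H = 5/7 = 71.4%.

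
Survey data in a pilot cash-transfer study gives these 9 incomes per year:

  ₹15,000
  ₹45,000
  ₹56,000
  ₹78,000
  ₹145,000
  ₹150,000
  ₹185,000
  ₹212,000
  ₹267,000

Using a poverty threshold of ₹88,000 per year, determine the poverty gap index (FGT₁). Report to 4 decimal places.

0.1995

Incomes under z: ₹15,000, ₹45,000, ₹56,000, ₹78,000 (q = 4 of N = 9).
Normalized shortfalls: (88000−15000)/88000 = 0.8295; (88000−45000)/88000 = 0.4886; (88000−56000)/88000 = 0.3636; (88000−78000)/88000 = 0.1136.
Sum of shortfalls = 1.795455; P₁ averages over all N: 1.795455 / 9 = 0.1995.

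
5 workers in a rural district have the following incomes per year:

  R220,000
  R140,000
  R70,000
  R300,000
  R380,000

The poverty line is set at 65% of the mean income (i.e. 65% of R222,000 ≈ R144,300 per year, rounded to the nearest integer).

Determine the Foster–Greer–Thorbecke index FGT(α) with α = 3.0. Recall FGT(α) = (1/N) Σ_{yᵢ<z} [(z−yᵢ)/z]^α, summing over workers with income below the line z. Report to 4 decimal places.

Below the line: R70,000, R140,000 (q = 2 of N = 5).
Gap ratios (z−y)/z: (144300−70000)/144300 = 0.5149; (144300−140000)/144300 = 0.0298.
Raised to α = 3.0: 0.13651; 0.00003.
Sum = 0.136537; FGT(3.0) = 0.136537 / 5 = 0.0273.

0.0273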